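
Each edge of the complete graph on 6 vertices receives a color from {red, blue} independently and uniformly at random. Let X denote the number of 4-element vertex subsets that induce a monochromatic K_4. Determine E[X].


Let X = Σ_S X_S over the C(6, 4) = 15 subsets S of size 4, where X_S = 1 if the K_4 on S is monochromatic.
For a fixed S, the K_4 on S has C(4, 2) = 6 edges. P[all 6 edges red] = (1/2)^6, and likewise for blue, so P[monochromatic] = 2·(1/2)^6 = 2^{1 − 6} = 1/32.
By linearity of expectation: E[X] = C(6, 4) · 2^{1 − 6} = 15 · 1/32 = 15/32.
Numerically: E[X] ≈ 0.469.

E[X] = C(6,4)·2^(1−C(4,2)) = 15/32 ≈ 0.469.


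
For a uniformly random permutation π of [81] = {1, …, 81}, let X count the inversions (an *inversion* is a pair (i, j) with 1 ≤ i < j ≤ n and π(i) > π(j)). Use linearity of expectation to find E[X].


Write X = Σ X_I over the C(81, 2) = 3240 pairs i < j, with X_I the indicator of one inversion.
There are 3240 indicators.
For each fixed pair i < j, the values π(i) and π(j) are two distinct elements of {1, …, 81} in uniformly random order; by symmetry P[π(i) > π(j)] = 1/2.
By linearity: E[X] = 3240 · (1/2) = C(81, 2) · (1/2) = 3240/2 = 1620 ≈ 1620.000000.

E[X] = 1620 = 1620.000000.


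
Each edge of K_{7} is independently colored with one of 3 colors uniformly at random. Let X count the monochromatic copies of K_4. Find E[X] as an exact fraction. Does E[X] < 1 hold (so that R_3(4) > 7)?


E[X] = C(7, 4) · 3^{1 − 6} = 35 · 3^{−5} = 35/243.
As a reduced fraction: E[X] = 35/243 ≈ 0.144033.
Is E[X] < 1? YES.
Since E[X] < 1, there exists a 3-coloring of K_{7} with no monochromatic K_4; hence R_3(4) > 7.

E[X] = 35/243 ≈ 0.144033; E[X] < 1, so R_3(4) > 7.


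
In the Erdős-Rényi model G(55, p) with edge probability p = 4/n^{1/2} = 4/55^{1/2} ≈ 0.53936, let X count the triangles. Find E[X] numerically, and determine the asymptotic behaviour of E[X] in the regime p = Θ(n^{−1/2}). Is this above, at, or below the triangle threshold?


Number of potential triangles: C(55, 3) = 26235.
Each occurs with probability p³ ≈ (0.53936)³ ≈ 1.56904695e-01.
By linearity: E[X] = C(55, 3)·p³ ≈ 26235 · 1.56904695e-01 ≈ 4116.394680.
Since α = 1/2 < 1, p = c/n^{1/2} ≫ 1/n is above the triangle threshold p ~ 1/n. Asymptotically E[X] ~ (c³/6)·n^{3(1−α)} = (4³/6)·n^{1.5} → ∞; triangles are abundant w.h.p.

E[X] ≈ 4116.394680; in regime p = Θ(1/n^{1/2}) E[X] diverges (above the triangle threshold p ~ 1/n).


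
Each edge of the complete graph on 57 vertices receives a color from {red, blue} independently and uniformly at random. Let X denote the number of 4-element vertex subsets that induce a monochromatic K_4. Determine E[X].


Let X = Σ_S X_S over the C(57, 4) = 395010 subsets S of size 4, where X_S = 1 if the K_4 on S is monochromatic.
For a fixed S, the K_4 on S has C(4, 2) = 6 edges. P[all 6 edges red] = (1/2)^6, and likewise for blue, so P[monochromatic] = 2·(1/2)^6 = 2^{1 − 6} = 1/32.
Summing: E[X] = C(57, 4) · 2^{1 − 6} = 395010 · 1/32 = 197505/16.
Numerically: E[X] ≈ 12344.062500.

E[X] = C(57,4)·2^(1−C(4,2)) = 197505/16 ≈ 12344.062500.


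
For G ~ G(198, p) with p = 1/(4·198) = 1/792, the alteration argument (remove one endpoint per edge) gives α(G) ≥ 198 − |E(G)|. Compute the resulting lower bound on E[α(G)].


E[|E(G)|] = C(198, 2)·p = 19503 · (1/792) = 197/8.
E[α(G)] ≥ n − E[|E(G)|] = 198 − 197/8 = 1387/8.
Numerically: ≈ 173.375.
(This is only a lower bound; the true E[α(G)] may be larger.)

E[α(G)] ≥ 1387/8 ≈ 173.375.


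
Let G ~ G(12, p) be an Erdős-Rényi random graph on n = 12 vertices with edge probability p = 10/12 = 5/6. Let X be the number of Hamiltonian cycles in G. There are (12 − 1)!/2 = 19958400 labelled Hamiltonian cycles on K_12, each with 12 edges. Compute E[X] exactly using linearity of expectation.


K_12 has (12 − 1)!/2 = 19958400 labelled Hamiltonian cycles.
For each such Hamiltonian cycle H, let X_H = 1 if all 12 edges of H are present in G. Then P[X_H = 1] = p^{12} = (5/6)^{12} = 244140625/2176782336.
By linearity: E[X] = Σ_H E[X_H] = 19958400 · p^{12} = 19958400 · 244140625/2176782336 = 469970703125/209952.
Numerically: E[X] ≈ 2.238e+06.

E[X] = 19958400 · (5/6)^{12} = 469970703125/209952 ≈ 2.238e+06.


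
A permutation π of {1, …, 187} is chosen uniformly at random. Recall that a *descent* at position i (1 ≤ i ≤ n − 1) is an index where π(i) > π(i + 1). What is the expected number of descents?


Write X = Σ X_I over i = 1, …, 186, with X_I the indicator of one descent.
There are 186 indicators.
For each fixed i, the pair (π(i), π(i+1)) is a uniformly random ordered pair of distinct values from {1, …, 187}; by symmetry P[π(i) > π(i+1)] = 1/2.
By linearity: E[X] = 186 · (1/2) = (187 − 1) · (1/2) = 93 ≈ 93.000.

E[X] = 93 = 93.000.


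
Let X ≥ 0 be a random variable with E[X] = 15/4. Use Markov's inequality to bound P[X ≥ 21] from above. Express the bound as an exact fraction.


μ = E[X] = 15/4, a = 21.
Markov: P[X ≥ 21] ≤ μ/a = (15/4)/21 = 5/28.
Numerically: ≈ 0.178571.
(Since a = 21 > μ = 3.750000, the bound 5/28 is < 1 and informative.)

P[X ≥ 21] ≤ 5/28 ≈ 0.178571.


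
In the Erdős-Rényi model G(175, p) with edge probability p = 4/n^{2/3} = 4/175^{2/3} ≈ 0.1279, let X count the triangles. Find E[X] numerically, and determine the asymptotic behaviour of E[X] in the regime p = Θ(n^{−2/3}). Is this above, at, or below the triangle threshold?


Number of potential triangles: C(175, 3) = 877975.
Each occurs with probability p³ ≈ (0.1279)³ ≈ 2.089796e-03.
By linearity: E[X] = C(175, 3)·p³ ≈ 877975 · 2.089796e-03 ≈ 1834.7886.
Since α = 2/3 < 1, p = c/n^{2/3} ≫ 1/n is above the triangle threshold p ~ 1/n. Asymptotically E[X] ~ (c³/6)·n^{3(1−α)} = (4³/6)·n^{1} → ∞; triangles are abundant w.h.p.

E[X] ≈ 1834.7886; in regime p = Θ(1/n^{2/3}) E[X] diverges (above the triangle threshold p ~ 1/n).


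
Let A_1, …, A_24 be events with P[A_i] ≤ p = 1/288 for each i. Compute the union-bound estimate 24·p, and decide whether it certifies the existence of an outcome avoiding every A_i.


Union bound: P[∪_{i=1}^{24} A_i] ≤ Σ_i P[A_i] ≤ 24·p = 24·(1/288) = 1/12.
Numerically: 1/12 ≈ 0.0833333.
Is 1/12 < 1? YES.
Since P[∪ A_i] ≤ 1/12 < 1, the complement has P[∩ A_i^c] ≥ 1 − 1/12 = 11/12 > 0, so some outcome avoids every A_i.

24·p = 1/12 ≈ 0.0833333; existence CERTIFIED by the union bound.


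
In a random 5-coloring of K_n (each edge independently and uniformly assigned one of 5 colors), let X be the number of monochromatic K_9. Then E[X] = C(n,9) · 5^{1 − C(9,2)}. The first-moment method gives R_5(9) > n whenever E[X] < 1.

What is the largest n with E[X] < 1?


We need C(n, 9) · 5^{1 − 36} < 1, i.e. C(n, 9) < 5^{36 − 1} = 2910383045673370361328125.
Check values of n near the boundary:
  n = 2167: C(2167, 9) = 2855899084841489792706810; 2855899084841489792706810 < 2910383045673370361328125? YES
  n = 2168: C(2168, 9) = 2867804175977929537095120; 2867804175977929537095120 < 2910383045673370361328125? YES
  n = 2169: C(2169, 9) = 2879753360044504243499683; 2879753360044504243499683 < 2910383045673370361328125? YES
  n = 2170: C(2170, 9) = 2891746779868845075610510; 2891746779868845075610510 < 2910383045673370361328125? YES
  n = 2171: C(2171, 9) = 2903784578674959601827205; 2903784578674959601827205 < 2910383045673370361328125? YES
  n = 2172: C(2172, 9) = 2915866900084148060642020; 2915866900084148060642020 < 2910383045673370361328125? NO
  n = 2173: C(2173, 9) = 2927993888115921319674265; 2927993888115921319674265 < 2910383045673370361328125? NO
  n = 2174: C(2174, 9) = 2940165687188920530702934; 2940165687188920530702934 < 2910383045673370361328125? NO
The largest n with C(n, 9) < 2910383045673370361328125 is n = 2171 (where E[X] = 580756915734991920365441/582076609134674072265625 ≈ 0.997733). Hence R_5(9) > 2171, i.e. R_5(9) ≥ 2172.

Largest n = 2171; hence R_5(9) > 2171.


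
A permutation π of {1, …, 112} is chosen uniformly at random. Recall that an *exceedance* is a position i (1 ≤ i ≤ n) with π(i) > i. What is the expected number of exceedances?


Write X = Σ_{i=1}^{112} X_i, where X_i = 1_{π(i) > i}.
For each fixed i, π(i) is uniform over {1, …, 112} (marginal of a uniform permutation), so P[π(i) > i] = (n − i)/n. Summing: Σ_{i=1}^{112} (n − i)/n = (0 + 1 + … + 111)/112 = 112(112 − 1)/(2·112) = (112 − 1)/2.
Hence E[X] = Σ_{i=1}^{112} (112 − i)/112 = 111/2 ≈ 55.5000.

E[X] = 111/2 = 55.5000.


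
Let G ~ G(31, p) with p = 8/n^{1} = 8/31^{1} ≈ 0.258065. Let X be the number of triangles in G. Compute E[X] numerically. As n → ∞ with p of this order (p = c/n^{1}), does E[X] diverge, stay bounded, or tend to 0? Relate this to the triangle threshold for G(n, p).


Number of potential triangles: C(31, 3) = 4495.
Each occurs with probability p³ ≈ (0.258065)³ ≈ 1.71863986e-02.
By linearity: E[X] = C(31, 3)·p³ ≈ 4495 · 1.71863986e-02 ≈ 77.252862.
Here α = 1, so p = 8/n is exactly at the triangle threshold p ~ 1/n. Asymptotically E[X] → c³/6 = 8³/6 = 256/3 ≈ 85.333333, a bounded constant. In this regime the triangle count is asymptotically Poisson(c³/6).

E[X] ≈ 77.252862; in regime p = Θ(1/n^{1}) E[X] stays bounded (at the triangle threshold p ~ 1/n).


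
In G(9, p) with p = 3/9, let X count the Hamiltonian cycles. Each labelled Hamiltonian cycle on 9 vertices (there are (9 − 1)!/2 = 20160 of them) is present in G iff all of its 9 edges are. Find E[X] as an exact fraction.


K_9 has (9 − 1)!/2 = 20160 labelled Hamiltonian cycles.
For each such Hamiltonian cycle H, let X_H = 1 if all 9 edges of H are present in G. Then P[X_H = 1] = p^{9} = (1/3)^{9} = 1/19683.
By linearity of expectation: E[X] = Σ_H E[X_H] = 20160 · p^{9} = 20160 · 1/19683 = 2240/2187.
Numerically: E[X] ≈ 1.024.

E[X] = 20160 · (1/3)^{9} = 2240/2187 ≈ 1.024.


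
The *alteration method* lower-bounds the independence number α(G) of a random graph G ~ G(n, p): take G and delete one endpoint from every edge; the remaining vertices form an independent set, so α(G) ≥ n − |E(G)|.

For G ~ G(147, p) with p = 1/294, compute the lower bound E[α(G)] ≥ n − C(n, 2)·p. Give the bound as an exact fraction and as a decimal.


E[|E(G)|] = C(147, 2)·p = 10731 · (1/294) = 73/2.
E[α(G)] ≥ n − E[|E(G)|] = 147 − 73/2 = 221/2.
Numerically: ≈ 110.500.
(This is only a lower bound; the true E[α(G)] may be larger.)

E[α(G)] ≥ 221/2 ≈ 110.500.


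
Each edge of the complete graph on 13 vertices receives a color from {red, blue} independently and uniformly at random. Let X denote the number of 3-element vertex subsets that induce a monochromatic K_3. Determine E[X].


Let X = Σ_S X_S over the C(13, 3) = 286 subsets S of size 3, where X_S = 1 if the K_3 on S is monochromatic.
For a fixed S, the K_3 on S has C(3, 2) = 3 edges. P[all 3 edges red] = (1/2)^3, and likewise for blue, so P[monochromatic] = 2·(1/2)^3 = 2^{1 − 3} = 1/4.
By linearity of expectation: E[X] = C(13, 3) · 2^{1 − 3} = 286 · 1/4 = 143/2.
Numerically: E[X] ≈ 71.500.

E[X] = C(13,3)·2^(1−C(3,2)) = 143/2 ≈ 71.500.


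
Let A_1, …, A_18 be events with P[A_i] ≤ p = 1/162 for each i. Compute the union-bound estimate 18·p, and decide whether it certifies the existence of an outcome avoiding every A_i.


Union bound: P[∪_{i=1}^{18} A_i] ≤ Σ_i P[A_i] ≤ 18·p = 18·(1/162) = 1/9.
Numerically: 1/9 ≈ 0.11111.
Is 1/9 < 1? YES.
Since P[∪ A_i] ≤ 1/9 < 1, the complement has P[∩ A_i^c] ≥ 1 − 1/9 = 8/9 > 0, so some outcome avoids every A_i.

18·p = 1/9 ≈ 0.11111; existence CERTIFIED by the union bound.


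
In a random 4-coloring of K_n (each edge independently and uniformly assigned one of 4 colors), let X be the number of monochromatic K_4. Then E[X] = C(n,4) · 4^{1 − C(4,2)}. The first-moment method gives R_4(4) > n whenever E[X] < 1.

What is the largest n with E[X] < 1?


We need C(n, 4) · 4^{1 − 6} < 1, i.e. C(n, 4) < 4^{6 − 1} = 1024.
Check values of n near the boundary:
  n = 8: C(8, 4) = 70; 70 < 1024? YES
  n = 9: C(9, 4) = 126; 126 < 1024? YES
  n = 10: C(10, 4) = 210; 210 < 1024? YES
  n = 11: C(11, 4) = 330; 330 < 1024? YES
  n = 12: C(12, 4) = 495; 495 < 1024? YES
  n = 13: C(13, 4) = 715; 715 < 1024? YES
  n = 14: C(14, 4) = 1001; 1001 < 1024? YES
  n = 15: C(15, 4) = 1365; 1365 < 1024? NO
  n = 16: C(16, 4) = 1820; 1820 < 1024? NO
  n = 17: C(17, 4) = 2380; 2380 < 1024? NO
The largest n with C(n, 4) < 1024 is n = 14 (where E[X] = 1001/1024 ≈ 0.9775). Hence R_4(4) > 14, i.e. R_4(4) ≥ 15.

Largest n = 14; hence R_4(4) > 14.


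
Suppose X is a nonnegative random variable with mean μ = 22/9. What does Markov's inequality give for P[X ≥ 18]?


μ = E[X] = 22/9, a = 18.
Markov: P[X ≥ 18] ≤ μ/a = (22/9)/18 = 11/81.
Numerically: ≈ 0.136.
(Since a = 18 > μ = 2.444, the bound 11/81 is < 1 and informative.)

P[X ≥ 18] ≤ 11/81 ≈ 0.136.


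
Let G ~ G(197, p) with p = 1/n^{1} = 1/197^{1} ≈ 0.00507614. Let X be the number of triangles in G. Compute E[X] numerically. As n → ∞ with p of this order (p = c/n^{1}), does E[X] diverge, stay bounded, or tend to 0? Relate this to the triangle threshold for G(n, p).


Number of potential triangles: C(197, 3) = 1254890.
Each occurs with probability p³ ≈ (0.00507614)³ ≈ 1.30798066e-07.
By linearity: E[X] = C(197, 3)·p³ ≈ 1254890 · 1.30798066e-07 ≈ 0.164137.
Here α = 1, so p = 1/n is exactly at the triangle threshold p ~ 1/n. Asymptotically E[X] → c³/6 = 1³/6 = 1/6 ≈ 0.166667, a bounded constant. In this regime the triangle count is asymptotically Poisson(c³/6).

E[X] ≈ 0.164137; in regime p = Θ(1/n^{1}) E[X] stays bounded (at the triangle threshold p ~ 1/n).


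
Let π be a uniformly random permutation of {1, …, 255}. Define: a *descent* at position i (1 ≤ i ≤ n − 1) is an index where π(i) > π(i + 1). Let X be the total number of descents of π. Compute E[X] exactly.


Write X = Σ X_I over i = 1, …, 254, with X_I the indicator of one descent.
There are 254 indicators.
For each fixed i, the pair (π(i), π(i+1)) is a uniformly random ordered pair of distinct values from {1, …, 255}; by symmetry P[π(i) > π(i+1)] = 1/2.
By linearity: E[X] = 254 · (1/2) = (255 − 1) · (1/2) = 127 ≈ 127.000.

E[X] = 127 = 127.000.


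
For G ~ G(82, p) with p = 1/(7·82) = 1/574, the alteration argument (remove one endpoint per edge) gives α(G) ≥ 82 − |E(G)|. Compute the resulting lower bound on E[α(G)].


E[|E(G)|] = C(82, 2)·p = 3321 · (1/574) = 81/14.
E[α(G)] ≥ n − E[|E(G)|] = 82 − 81/14 = 1067/14.
Numerically: ≈ 76.214286.
(This is only a lower bound; the true E[α(G)] may be larger.)

E[α(G)] ≥ 1067/14 ≈ 76.214286.


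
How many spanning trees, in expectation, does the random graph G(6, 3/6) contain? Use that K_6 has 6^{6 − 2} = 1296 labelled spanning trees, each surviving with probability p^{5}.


K_6 has 6^{6 − 2} = 1296 labelled spanning trees.
For each such spanning tree H, let X_H = 1 if all 5 edges of H are present in G. Then P[X_H = 1] = p^{5} = (1/2)^{5} = 1/32.
By linearity of expectation: E[X] = Σ_H E[X_H] = 1296 · p^{5} = 1296 · 1/32 = 81/2.
Numerically: E[X] ≈ 40.5.

E[X] = 1296 · (1/2)^{5} = 81/2 ≈ 40.5.


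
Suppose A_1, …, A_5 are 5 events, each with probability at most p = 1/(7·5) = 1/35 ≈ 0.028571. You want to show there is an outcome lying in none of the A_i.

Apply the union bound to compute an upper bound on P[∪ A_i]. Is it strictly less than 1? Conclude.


Union bound: P[∪_{i=1}^{5} A_i] ≤ Σ_i P[A_i] ≤ 5·p = 5·(1/35) = 1/7.
Numerically: 1/7 ≈ 0.142857.
Is 1/7 < 1? YES.
Since P[∪ A_i] ≤ 1/7 < 1, the complement has P[∩ A_i^c] ≥ 1 − 1/7 = 6/7 > 0, so some outcome avoids every A_i.

5·p = 1/7 ≈ 0.142857; existence CERTIFIED by the union bound.


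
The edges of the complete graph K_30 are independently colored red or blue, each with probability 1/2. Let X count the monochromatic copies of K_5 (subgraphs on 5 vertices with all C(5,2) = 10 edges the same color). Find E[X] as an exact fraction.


Let X = Σ_S X_S over the C(30, 5) = 142506 subsets S of size 5, where X_S = 1 if the K_5 on S is monochromatic.
For a fixed S, the K_5 on S has C(5, 2) = 10 edges. P[all 10 edges red] = (1/2)^10, and likewise for blue, so P[monochromatic] = 2·(1/2)^10 = 2^{1 − 10} = 1/512.
Summing: E[X] = C(30, 5) · 2^{1 − 10} = 142506 · 1/512 = 71253/256.
Numerically: E[X] ≈ 278.3320.

E[X] = C(30,5)·2^(1−C(5,2)) = 71253/256 ≈ 278.3320.


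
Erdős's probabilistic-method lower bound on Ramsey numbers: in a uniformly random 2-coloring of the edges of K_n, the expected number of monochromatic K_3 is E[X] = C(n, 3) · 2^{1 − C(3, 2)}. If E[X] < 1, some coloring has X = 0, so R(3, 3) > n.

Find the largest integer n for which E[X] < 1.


We need C(n, 3) · 2^{1 − 3} < 1, i.e. C(n, 3) < 2^{3 − 1} = 4.
Check values of n near the boundary:
  n = 3: C(3, 3) = 1; 1 < 4? YES
  n = 4: C(4, 3) = 4; 4 < 4? NO
The largest n with C(n, 3) < 4 is n = 3 (where E[X] = 1/4 ≈ 0.2500000). Hence R(3, 3) > 3, i.e. R(3, 3) ≥ 4.

Largest n = 3; hence R(3, 3) > 3.


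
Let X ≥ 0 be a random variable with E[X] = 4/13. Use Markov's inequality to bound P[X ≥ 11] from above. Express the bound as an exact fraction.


μ = E[X] = 4/13, a = 11.
Markov: P[X ≥ 11] ≤ μ/a = (4/13)/11 = 4/143.
Numerically: ≈ 0.02797.
(Since a = 11 > μ = 0.30769, the bound 4/143 is < 1 and informative.)

P[X ≥ 11] ≤ 4/143 ≈ 0.02797.


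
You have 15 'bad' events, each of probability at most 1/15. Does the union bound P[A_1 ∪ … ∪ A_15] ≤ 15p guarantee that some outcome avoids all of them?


Union bound: P[∪_{i=1}^{15} A_i] ≤ Σ_i P[A_i] ≤ 15·p = 15·(1/15) = 1.
Numerically: 1 ≈ 1.00000.
Is 1 < 1? NO.
Since the bound 1 is ≥ 1, the union bound is uninformative here; it does NOT by itself certify existence.

15·p = 1 ≈ 1.00000; existence NOT certified by the union bound.


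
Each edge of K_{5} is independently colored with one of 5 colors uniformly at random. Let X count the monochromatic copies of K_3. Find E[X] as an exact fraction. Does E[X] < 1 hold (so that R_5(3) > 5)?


E[X] = C(5, 3) · 5^{1 − 3} = 10 · 5^{−2} = 10/25.
As a reduced fraction: E[X] = 2/5 ≈ 0.4000.
Is E[X] < 1? YES.
Since E[X] < 1, there exists a 5-coloring of K_{5} with no monochromatic K_3; hence R_5(3) > 5.

E[X] = 2/5 ≈ 0.4000; E[X] < 1, so R_5(3) > 5.


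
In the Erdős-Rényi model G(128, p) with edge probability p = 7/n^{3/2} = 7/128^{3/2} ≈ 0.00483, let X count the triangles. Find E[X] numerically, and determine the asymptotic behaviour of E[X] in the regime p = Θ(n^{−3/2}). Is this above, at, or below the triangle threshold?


Number of potential triangles: C(128, 3) = 341376.
Each occurs with probability p³ ≈ (0.00483)³ ≈ 1.12940e-07.
By linearity: E[X] = C(128, 3)·p³ ≈ 341376 · 1.12940e-07 ≈ 0.039.
Since α = 3/2 > 1, p = c/n^{3/2} = o(1/n) is below the triangle threshold p ~ 1/n. Asymptotically E[X] ~ (c³/6)·n^{3(1−α)} = (7³/6)·n^{-1.5} → 0, so by Markov's inequality G has no triangles w.h.p.

E[X] ≈ 0.039; in regime p = Θ(1/n^{3/2}) E[X] tends to 0 (below the triangle threshold p ~ 1/n).


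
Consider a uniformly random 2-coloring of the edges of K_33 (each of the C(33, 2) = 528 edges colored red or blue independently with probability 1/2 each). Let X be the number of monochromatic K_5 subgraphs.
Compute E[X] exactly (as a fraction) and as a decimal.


Let X = Σ_S X_S over the C(33, 5) = 237336 subsets S of size 5, where X_S = 1 if the K_5 on S is monochromatic.
For a fixed S, the K_5 on S has C(5, 2) = 10 edges. P[all 10 edges red] = (1/2)^10, and likewise for blue, so P[monochromatic] = 2·(1/2)^10 = 2^{1 − 10} = 1/512.
By linearity: E[X] = C(33, 5) · 2^{1 − 10} = 237336 · 1/512 = 29667/64.
Numerically: E[X] ≈ 463.547.

E[X] = C(33,5)·2^(1−C(5,2)) = 29667/64 ≈ 463.547.


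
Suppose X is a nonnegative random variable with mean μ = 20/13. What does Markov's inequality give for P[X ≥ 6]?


μ = E[X] = 20/13, a = 6.
Markov: P[X ≥ 6] ≤ μ/a = (20/13)/6 = 10/39.
Numerically: ≈ 0.2564.
(Since a = 6 > μ = 1.5385, the bound 10/39 is < 1 and informative.)

P[X ≥ 6] ≤ 10/39 ≈ 0.2564.


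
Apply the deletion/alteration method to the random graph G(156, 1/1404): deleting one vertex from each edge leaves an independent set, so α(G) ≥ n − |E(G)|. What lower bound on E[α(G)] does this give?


E[|E(G)|] = C(156, 2)·p = 12090 · (1/1404) = 155/18.
E[α(G)] ≥ n − E[|E(G)|] = 156 − 155/18 = 2653/18.
Numerically: ≈ 147.38889.
(This is only a lower bound; the true E[α(G)] may be larger.)

E[α(G)] ≥ 2653/18 ≈ 147.38889.


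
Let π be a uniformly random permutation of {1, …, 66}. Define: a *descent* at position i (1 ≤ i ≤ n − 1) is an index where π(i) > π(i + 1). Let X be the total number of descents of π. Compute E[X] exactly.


Write X = Σ X_I over i = 1, …, 65, with X_I the indicator of one descent.
There are 65 indicators.
For each fixed i, the pair (π(i), π(i+1)) is a uniformly random ordered pair of distinct values from {1, …, 66}; by symmetry P[π(i) > π(i+1)] = 1/2.
By linearity: E[X] = 65 · (1/2) = (66 − 1) · (1/2) = 65/2 ≈ 32.500000.

E[X] = 65/2 = 32.500000.


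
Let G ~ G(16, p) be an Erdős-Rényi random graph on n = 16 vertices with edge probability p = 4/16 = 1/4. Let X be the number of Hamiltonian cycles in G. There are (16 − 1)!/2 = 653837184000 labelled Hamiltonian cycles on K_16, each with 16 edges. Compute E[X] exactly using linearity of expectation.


K_16 has (16 − 1)!/2 = 653837184000 labelled Hamiltonian cycles.
For each such Hamiltonian cycle H, let X_H = 1 if all 16 edges of H are present in G. Then P[X_H = 1] = p^{16} = (1/4)^{16} = 1/4294967296.
By linearity: E[X] = Σ_H E[X_H] = 653837184000 · p^{16} = 653837184000 · 1/4294967296 = 638512875/4194304.
Numerically: E[X] ≈ 152.23.

E[X] = 653837184000 · (1/4)^{16} = 638512875/4194304 ≈ 152.23.


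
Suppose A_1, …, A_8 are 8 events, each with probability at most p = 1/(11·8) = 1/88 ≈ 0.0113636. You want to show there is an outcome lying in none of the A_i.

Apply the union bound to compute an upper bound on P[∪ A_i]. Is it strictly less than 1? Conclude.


Union bound: P[∪_{i=1}^{8} A_i] ≤ Σ_i P[A_i] ≤ 8·p = 8·(1/88) = 1/11.
Numerically: 1/11 ≈ 0.0909091.
Is 1/11 < 1? YES.
Since P[∪ A_i] ≤ 1/11 < 1, the complement has P[∩ A_i^c] ≥ 1 − 1/11 = 10/11 > 0, so some outcome avoids every A_i.

8·p = 1/11 ≈ 0.0909091; existence CERTIFIED by the union bound.


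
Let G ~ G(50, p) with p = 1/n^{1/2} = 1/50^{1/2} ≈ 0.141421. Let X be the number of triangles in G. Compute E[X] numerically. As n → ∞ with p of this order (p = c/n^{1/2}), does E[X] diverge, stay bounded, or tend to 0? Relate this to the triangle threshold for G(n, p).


Number of potential triangles: C(50, 3) = 19600.
Each occurs with probability p³ ≈ (0.141421)³ ≈ 2.82842712e-03.
By linearity: E[X] = C(50, 3)·p³ ≈ 19600 · 2.82842712e-03 ≈ 55.437172.
Since α = 1/2 < 1, p = c/n^{1/2} ≫ 1/n is above the triangle threshold p ~ 1/n. Asymptotically E[X] ~ (c³/6)·n^{3(1−α)} = (1³/6)·n^{1.5} → ∞; triangles are abundant w.h.p.

E[X] ≈ 55.437172; in regime p = Θ(1/n^{1/2}) E[X] diverges (above the triangle threshold p ~ 1/n).


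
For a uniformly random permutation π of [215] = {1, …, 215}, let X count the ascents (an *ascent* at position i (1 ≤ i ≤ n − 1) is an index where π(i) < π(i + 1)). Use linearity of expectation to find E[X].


Write X = Σ X_I over i = 1, …, 214, with X_I the indicator of one ascent.
There are 214 indicators.
For each fixed i, the pair (π(i), π(i+1)) is a uniformly random ordered pair of distinct values from {1, …, 215}; by symmetry P[π(i) < π(i+1)] = 1/2.
By linearity: E[X] = 214 · (1/2) = (215 − 1) · (1/2) = 107 ≈ 107.000.

E[X] = 107 = 107.000.


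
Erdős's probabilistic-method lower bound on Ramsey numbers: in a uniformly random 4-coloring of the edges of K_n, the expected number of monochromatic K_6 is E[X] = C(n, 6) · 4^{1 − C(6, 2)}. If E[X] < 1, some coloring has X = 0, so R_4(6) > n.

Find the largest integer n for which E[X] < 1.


We need C(n, 6) · 4^{1 − 15} < 1, i.e. C(n, 6) < 4^{15 − 1} = 268435456.
Check values of n near the boundary:
  n = 74: C(74, 6) = 185250786; 185250786 < 268435456? YES
  n = 75: C(75, 6) = 201359550; 201359550 < 268435456? YES
  n = 76: C(76, 6) = 218618940; 218618940 < 268435456? YES
  n = 77: C(77, 6) = 237093780; 237093780 < 268435456? YES
  n = 78: C(78, 6) = 256851595; 256851595 < 268435456? YES
  n = 79: C(79, 6) = 277962685; 277962685 < 268435456? NO
  n = 80: C(80, 6) = 300500200; 300500200 < 268435456? NO
  n = 81: C(81, 6) = 324540216; 324540216 < 268435456? NO
The largest n with C(n, 6) < 268435456 is n = 78 (where E[X] = 256851595/268435456 ≈ 0.956847). Hence R_4(6) > 78, i.e. R_4(6) ≥ 79.

Largest n = 78; hence R_4(6) > 78.


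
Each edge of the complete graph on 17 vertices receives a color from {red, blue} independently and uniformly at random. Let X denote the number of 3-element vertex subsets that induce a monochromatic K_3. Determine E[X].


Let X = Σ_S X_S over the C(17, 3) = 680 subsets S of size 3, where X_S = 1 if the K_3 on S is monochromatic.
For a fixed S, the K_3 on S has C(3, 2) = 3 edges. P[all 3 edges red] = (1/2)^3, and likewise for blue, so P[monochromatic] = 2·(1/2)^3 = 2^{1 − 3} = 1/4.
Summing: E[X] = C(17, 3) · 2^{1 − 3} = 680 · 1/4 = 170.
Numerically: E[X] ≈ 170.000000.

E[X] = C(17,3)·2^(1−C(3,2)) = 170 ≈ 170.000000.


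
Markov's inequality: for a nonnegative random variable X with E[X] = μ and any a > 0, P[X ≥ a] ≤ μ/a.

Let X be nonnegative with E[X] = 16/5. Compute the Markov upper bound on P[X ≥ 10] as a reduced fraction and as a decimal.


μ = E[X] = 16/5, a = 10.
Markov: P[X ≥ 10] ≤ μ/a = (16/5)/10 = 8/25.
Numerically: ≈ 0.320.
(Since a = 10 > μ = 3.200, the bound 8/25 is < 1 and informative.)

P[X ≥ 10] ≤ 8/25 ≈ 0.320.


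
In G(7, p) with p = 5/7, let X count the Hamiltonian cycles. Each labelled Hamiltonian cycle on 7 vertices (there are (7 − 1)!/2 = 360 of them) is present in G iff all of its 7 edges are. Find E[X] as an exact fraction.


K_7 has (7 − 1)!/2 = 360 labelled Hamiltonian cycles.
For each such Hamiltonian cycle H, let X_H = 1 if all 7 edges of H are present in G. Then P[X_H = 1] = p^{7} = (5/7)^{7} = 78125/823543.
By linearity of expectation: E[X] = Σ_H E[X_H] = 360 · p^{7} = 360 · 78125/823543 = 28125000/823543.
Numerically: E[X] ≈ 34.2.

E[X] = 360 · (5/7)^{7} = 28125000/823543 ≈ 34.2.


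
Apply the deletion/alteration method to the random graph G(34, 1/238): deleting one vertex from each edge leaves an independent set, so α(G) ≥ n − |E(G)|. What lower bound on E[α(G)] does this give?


E[|E(G)|] = C(34, 2)·p = 561 · (1/238) = 33/14.
E[α(G)] ≥ n − E[|E(G)|] = 34 − 33/14 = 443/14.
Numerically: ≈ 31.642857.
(This is only a lower bound; the true E[α(G)] may be larger.)

E[α(G)] ≥ 443/14 ≈ 31.642857.


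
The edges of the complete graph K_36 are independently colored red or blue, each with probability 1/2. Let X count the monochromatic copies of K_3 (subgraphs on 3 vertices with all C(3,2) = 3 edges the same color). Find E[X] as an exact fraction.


Let X = Σ_S X_S over the C(36, 3) = 7140 subsets S of size 3, where X_S = 1 if the K_3 on S is monochromatic.
For a fixed S, the K_3 on S has C(3, 2) = 3 edges. P[all 3 edges red] = (1/2)^3, and likewise for blue, so P[monochromatic] = 2·(1/2)^3 = 2^{1 − 3} = 1/4.
Summing: E[X] = C(36, 3) · 2^{1 − 3} = 7140 · 1/4 = 1785.
Numerically: E[X] ≈ 1785.000.

E[X] = C(36,3)·2^(1−C(3,2)) = 1785 ≈ 1785.000.


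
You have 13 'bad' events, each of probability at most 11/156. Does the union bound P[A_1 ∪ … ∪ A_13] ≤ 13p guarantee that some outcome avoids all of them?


Union bound: P[∪_{i=1}^{13} A_i] ≤ Σ_i P[A_i] ≤ 13·p = 13·(11/156) = 11/12.
Numerically: 11/12 ≈ 0.917.
Is 11/12 < 1? YES.
Since P[∪ A_i] ≤ 11/12 < 1, the complement has P[∩ A_i^c] ≥ 1 − 11/12 = 1/12 > 0, so some outcome avoids every A_i.

13·p = 11/12 ≈ 0.917; existence CERTIFIED by the union bound.


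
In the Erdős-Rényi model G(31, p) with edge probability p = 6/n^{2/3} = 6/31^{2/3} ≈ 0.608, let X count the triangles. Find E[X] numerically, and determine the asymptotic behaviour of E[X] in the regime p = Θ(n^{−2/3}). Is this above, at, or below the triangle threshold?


Number of potential triangles: C(31, 3) = 4495.
Each occurs with probability p³ ≈ (0.608)³ ≈ 2.24766e-01.
By linearity: E[X] = C(31, 3)·p³ ≈ 4495 · 2.24766e-01 ≈ 1010.323.
Since α = 2/3 < 1, p = c/n^{2/3} ≫ 1/n is above the triangle threshold p ~ 1/n. Asymptotically E[X] ~ (c³/6)·n^{3(1−α)} = (6³/6)·n^{1} → ∞; triangles are abundant w.h.p.

E[X] ≈ 1010.323; in regime p = Θ(1/n^{2/3}) E[X] diverges (above the triangle threshold p ~ 1/n).


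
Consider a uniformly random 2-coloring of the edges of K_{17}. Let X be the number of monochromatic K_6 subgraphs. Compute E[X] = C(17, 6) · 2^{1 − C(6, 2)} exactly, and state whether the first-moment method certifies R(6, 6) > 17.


E[X] = C(17, 6) · 2^{1 − 15} = 12376 · 2^{−14} = 12376/16384.
As a reduced fraction: E[X] = 1547/2048 ≈ 0.755.
Is E[X] < 1? YES.
Since E[X] < 1, there exists a 2-coloring of K_{17} with no monochromatic K_6; hence R(6, 6) > 17.

E[X] = 1547/2048 ≈ 0.755; E[X] < 1, so R(6, 6) > 17.


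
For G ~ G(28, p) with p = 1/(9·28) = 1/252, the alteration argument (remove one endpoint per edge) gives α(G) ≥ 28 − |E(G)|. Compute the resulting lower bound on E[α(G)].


E[|E(G)|] = C(28, 2)·p = 378 · (1/252) = 3/2.
E[α(G)] ≥ n − E[|E(G)|] = 28 − 3/2 = 53/2.
Numerically: ≈ 26.500000.
(This is only a lower bound; the true E[α(G)] may be larger.)

E[α(G)] ≥ 53/2 ≈ 26.500000.


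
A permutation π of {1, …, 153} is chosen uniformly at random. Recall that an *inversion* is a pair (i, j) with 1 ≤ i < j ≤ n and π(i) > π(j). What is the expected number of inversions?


Write X = Σ X_I over the C(153, 2) = 11628 pairs i < j, with X_I the indicator of one inversion.
There are 11628 indicators.
For each fixed pair i < j, the values π(i) and π(j) are two distinct elements of {1, …, 153} in uniformly random order; by symmetry P[π(i) > π(j)] = 1/2.
By linearity: E[X] = 11628 · (1/2) = C(153, 2) · (1/2) = 11628/2 = 5814 ≈ 5814.00000.

E[X] = 5814 = 5814.00000.


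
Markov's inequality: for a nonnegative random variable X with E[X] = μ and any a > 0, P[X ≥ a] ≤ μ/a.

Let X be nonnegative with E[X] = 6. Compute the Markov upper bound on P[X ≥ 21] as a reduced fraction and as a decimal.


μ = E[X] = 6, a = 21.
Markov: P[X ≥ 21] ≤ μ/a = (6)/21 = 2/7.
Numerically: ≈ 0.285714.
(Since a = 21 > μ = 6.000000, the bound 2/7 is < 1 and informative.)

P[X ≥ 21] ≤ 2/7 ≈ 0.285714.


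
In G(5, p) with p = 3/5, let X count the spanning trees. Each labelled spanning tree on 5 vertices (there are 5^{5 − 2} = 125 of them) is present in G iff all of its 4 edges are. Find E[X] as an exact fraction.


K_5 has 5^{5 − 2} = 125 labelled spanning trees.
For each such spanning tree H, let X_H = 1 if all 4 edges of H are present in G. Then P[X_H = 1] = p^{4} = (3/5)^{4} = 81/625.
Summing the indicators: E[X] = Σ_H E[X_H] = 125 · p^{4} = 125 · 81/625 = 81/5.
Numerically: E[X] ≈ 16.2.

E[X] = 125 · (3/5)^{4} = 81/5 ≈ 16.2.


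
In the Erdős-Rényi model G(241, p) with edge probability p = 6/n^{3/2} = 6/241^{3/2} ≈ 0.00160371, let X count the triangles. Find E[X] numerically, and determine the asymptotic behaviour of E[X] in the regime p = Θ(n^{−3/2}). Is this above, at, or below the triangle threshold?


Number of potential triangles: C(241, 3) = 2303960.
Each occurs with probability p³ ≈ (0.00160371)³ ≈ 4.12455462e-09.
By linearity: E[X] = C(241, 3)·p³ ≈ 2303960 · 4.12455462e-09 ≈ 0.009503.
Since α = 3/2 > 1, p = c/n^{3/2} = o(1/n) is below the triangle threshold p ~ 1/n. Asymptotically E[X] ~ (c³/6)·n^{3(1−α)} = (6³/6)·n^{-1.5} → 0, so by Markov's inequality G has no triangles w.h.p.

E[X] ≈ 0.009503; in regime p = Θ(1/n^{3/2}) E[X] tends to 0 (below the triangle threshold p ~ 1/n).


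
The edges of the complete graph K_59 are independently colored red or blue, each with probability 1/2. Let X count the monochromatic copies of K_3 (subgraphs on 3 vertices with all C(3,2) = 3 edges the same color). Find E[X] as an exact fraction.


Let X = Σ_S X_S over the C(59, 3) = 32509 subsets S of size 3, where X_S = 1 if the K_3 on S is monochromatic.
For a fixed S, the K_3 on S has C(3, 2) = 3 edges. P[all 3 edges red] = (1/2)^3, and likewise for blue, so P[monochromatic] = 2·(1/2)^3 = 2^{1 − 3} = 1/4.
By linearity: E[X] = C(59, 3) · 2^{1 − 3} = 32509 · 1/4 = 32509/4.
Numerically: E[X] ≈ 8127.25000.

E[X] = C(59,3)·2^(1−C(3,2)) = 32509/4 ≈ 8127.25000.


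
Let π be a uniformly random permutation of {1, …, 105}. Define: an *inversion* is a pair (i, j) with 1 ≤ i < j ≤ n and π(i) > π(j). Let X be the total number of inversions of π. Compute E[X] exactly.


Write X = Σ X_I over the C(105, 2) = 5460 pairs i < j, with X_I the indicator of one inversion.
There are 5460 indicators.
For each fixed pair i < j, the values π(i) and π(j) are two distinct elements of {1, …, 105} in uniformly random order; by symmetry P[π(i) > π(j)] = 1/2.
By linearity: E[X] = 5460 · (1/2) = C(105, 2) · (1/2) = 5460/2 = 2730 ≈ 2730.00000.

E[X] = 2730 = 2730.00000.


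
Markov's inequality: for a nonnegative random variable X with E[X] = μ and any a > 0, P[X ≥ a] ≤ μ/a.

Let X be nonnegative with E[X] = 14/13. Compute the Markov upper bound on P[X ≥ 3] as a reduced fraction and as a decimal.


μ = E[X] = 14/13, a = 3.
Markov: P[X ≥ 3] ≤ μ/a = (14/13)/3 = 14/39.
Numerically: ≈ 0.35897.
(Since a = 3 > μ = 1.07692, the bound 14/39 is < 1 and informative.)

P[X ≥ 3] ≤ 14/39 ≈ 0.35897.


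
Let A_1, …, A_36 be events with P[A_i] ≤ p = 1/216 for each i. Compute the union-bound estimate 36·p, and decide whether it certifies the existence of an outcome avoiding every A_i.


Union bound: P[∪_{i=1}^{36} A_i] ≤ Σ_i P[A_i] ≤ 36·p = 36·(1/216) = 1/6.
Numerically: 1/6 ≈ 0.16667.
Is 1/6 < 1? YES.
Since P[∪ A_i] ≤ 1/6 < 1, the complement has P[∩ A_i^c] ≥ 1 − 1/6 = 5/6 > 0, so some outcome avoids every A_i.

36·p = 1/6 ≈ 0.16667; existence CERTIFIED by the union bound.


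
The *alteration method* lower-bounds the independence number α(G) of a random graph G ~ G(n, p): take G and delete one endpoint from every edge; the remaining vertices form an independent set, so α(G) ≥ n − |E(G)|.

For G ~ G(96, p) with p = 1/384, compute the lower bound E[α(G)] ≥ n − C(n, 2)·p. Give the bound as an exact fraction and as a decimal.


E[|E(G)|] = C(96, 2)·p = 4560 · (1/384) = 95/8.
E[α(G)] ≥ n − E[|E(G)|] = 96 − 95/8 = 673/8.
Numerically: ≈ 84.125000.
(This is only a lower bound; the true E[α(G)] may be larger.)

E[α(G)] ≥ 673/8 ≈ 84.125000.


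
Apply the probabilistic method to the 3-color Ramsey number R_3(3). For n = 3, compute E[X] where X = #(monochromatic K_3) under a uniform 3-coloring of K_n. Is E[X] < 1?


E[X] = C(3, 3) · 3^{1 − 3} = 1 · 3^{−2} = 1/9.
As a reduced fraction: E[X] = 1/9 ≈ 0.111111.
Is E[X] < 1? YES.
Since E[X] < 1, there exists a 3-coloring of K_{3} with no monochromatic K_3; hence R_3(3) > 3.

E[X] = 1/9 ≈ 0.111111; E[X] < 1, so R_3(3) > 3.


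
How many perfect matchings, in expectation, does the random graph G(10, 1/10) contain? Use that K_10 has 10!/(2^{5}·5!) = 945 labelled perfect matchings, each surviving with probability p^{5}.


K_10 has 10!/(2^{5}·5!) = 945 labelled perfect matchings.
For each such perfect matching H, let X_H = 1 if all 5 edges of H are present in G. Then P[X_H = 1] = p^{5} = (1/10)^{5} = 1/100000.
Summing the indicators: E[X] = Σ_H E[X_H] = 945 · p^{5} = 945 · 1/100000 = 189/20000.
Numerically: E[X] ≈ 0.00945.

E[X] = 945 · (1/10)^{5} = 189/20000 ≈ 0.00945.


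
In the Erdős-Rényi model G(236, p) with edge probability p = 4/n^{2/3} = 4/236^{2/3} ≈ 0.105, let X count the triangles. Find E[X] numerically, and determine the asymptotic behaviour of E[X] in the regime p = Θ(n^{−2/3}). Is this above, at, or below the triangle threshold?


Number of potential triangles: C(236, 3) = 2162940.
Each occurs with probability p³ ≈ (0.105)³ ≈ 1.14910e-03.
By linearity: E[X] = C(236, 3)·p³ ≈ 2162940 · 1.14910e-03 ≈ 2485.424.
Since α = 2/3 < 1, p = c/n^{2/3} ≫ 1/n is above the triangle threshold p ~ 1/n. Asymptotically E[X] ~ (c³/6)·n^{3(1−α)} = (4³/6)·n^{1} → ∞; triangles are abundant w.h.p.

E[X] ≈ 2485.424; in regime p = Θ(1/n^{2/3}) E[X] diverges (above the triangle threshold p ~ 1/n).


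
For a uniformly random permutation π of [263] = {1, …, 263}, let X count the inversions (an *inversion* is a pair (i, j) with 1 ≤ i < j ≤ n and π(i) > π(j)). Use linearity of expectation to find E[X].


Write X = Σ X_I over the C(263, 2) = 34453 pairs i < j, with X_I the indicator of one inversion.
There are 34453 indicators.
For each fixed pair i < j, the values π(i) and π(j) are two distinct elements of {1, …, 263} in uniformly random order; by symmetry P[π(i) > π(j)] = 1/2.
By linearity: E[X] = 34453 · (1/2) = C(263, 2) · (1/2) = 34453/2 = 34453/2 ≈ 17226.500.

E[X] = 34453/2 = 17226.500.


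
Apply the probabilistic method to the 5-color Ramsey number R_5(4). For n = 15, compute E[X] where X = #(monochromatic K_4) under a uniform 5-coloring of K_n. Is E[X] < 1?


E[X] = C(15, 4) · 5^{1 − 6} = 1365 · 5^{−5} = 1365/3125.
As a reduced fraction: E[X] = 273/625 ≈ 0.4368000.
Is E[X] < 1? YES.
Since E[X] < 1, there exists a 5-coloring of K_{15} with no monochromatic K_4; hence R_5(4) > 15.

E[X] = 273/625 ≈ 0.4368000; E[X] < 1, so R_5(4) > 15.


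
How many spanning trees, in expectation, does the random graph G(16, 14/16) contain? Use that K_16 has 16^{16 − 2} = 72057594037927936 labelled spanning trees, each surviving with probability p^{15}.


K_16 has 16^{16 − 2} = 72057594037927936 labelled spanning trees.
For each such spanning tree H, let X_H = 1 if all 15 edges of H are present in G. Then P[X_H = 1] = p^{15} = (7/8)^{15} = 4747561509943/35184372088832.
By linearity: E[X] = Σ_H E[X_H] = 72057594037927936 · p^{15} = 72057594037927936 · 4747561509943/35184372088832 = 9723005972363264.
Numerically: E[X] ≈ 9.723e+15.

E[X] = 72057594037927936 · (7/8)^{15} = 9723005972363264 ≈ 9.723e+15.


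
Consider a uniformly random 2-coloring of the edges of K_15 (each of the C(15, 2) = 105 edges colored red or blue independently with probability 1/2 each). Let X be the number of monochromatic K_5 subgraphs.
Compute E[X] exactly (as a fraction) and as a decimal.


Let X = Σ_S X_S over the C(15, 5) = 3003 subsets S of size 5, where X_S = 1 if the K_5 on S is monochromatic.
For a fixed S, the K_5 on S has C(5, 2) = 10 edges. P[all 10 edges red] = (1/2)^10, and likewise for blue, so P[monochromatic] = 2·(1/2)^10 = 2^{1 − 10} = 1/512.
By linearity of expectation: E[X] = C(15, 5) · 2^{1 − 10} = 3003 · 1/512 = 3003/512.
Numerically: E[X] ≈ 5.8652.

E[X] = C(15,5)·2^(1−C(5,2)) = 3003/512 ≈ 5.8652.


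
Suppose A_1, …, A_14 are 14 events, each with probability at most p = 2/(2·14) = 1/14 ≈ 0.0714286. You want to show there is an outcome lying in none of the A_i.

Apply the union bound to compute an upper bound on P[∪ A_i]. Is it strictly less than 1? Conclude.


Union bound: P[∪_{i=1}^{14} A_i] ≤ Σ_i P[A_i] ≤ 14·p = 14·(1/14) = 1.
Numerically: 1 ≈ 1.0000000.
Is 1 < 1? NO.
Since the bound 1 is ≥ 1, the union bound is uninformative here; it does NOT by itself certify existence.

14·p = 1 ≈ 1.0000000; existence NOT certified by the union bound.
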